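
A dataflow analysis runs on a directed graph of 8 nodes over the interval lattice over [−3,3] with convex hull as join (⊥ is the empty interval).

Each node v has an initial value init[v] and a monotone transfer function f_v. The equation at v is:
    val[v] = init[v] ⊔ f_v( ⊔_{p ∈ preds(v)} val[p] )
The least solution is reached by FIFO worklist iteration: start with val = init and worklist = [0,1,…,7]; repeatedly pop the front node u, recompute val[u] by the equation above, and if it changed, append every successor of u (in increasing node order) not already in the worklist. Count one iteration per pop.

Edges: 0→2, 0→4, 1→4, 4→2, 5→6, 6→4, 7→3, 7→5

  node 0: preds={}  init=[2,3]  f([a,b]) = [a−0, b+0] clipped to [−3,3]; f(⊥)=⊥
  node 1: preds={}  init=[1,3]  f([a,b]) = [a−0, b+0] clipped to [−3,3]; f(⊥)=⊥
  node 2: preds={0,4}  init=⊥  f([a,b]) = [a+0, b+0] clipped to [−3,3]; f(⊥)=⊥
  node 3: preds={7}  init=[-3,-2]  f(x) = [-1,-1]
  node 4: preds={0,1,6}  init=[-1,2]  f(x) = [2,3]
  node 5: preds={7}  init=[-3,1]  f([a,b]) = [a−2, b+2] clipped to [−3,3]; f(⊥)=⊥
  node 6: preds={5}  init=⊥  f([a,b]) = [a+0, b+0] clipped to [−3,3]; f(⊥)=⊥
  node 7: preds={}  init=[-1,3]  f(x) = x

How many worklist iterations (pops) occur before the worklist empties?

Trace (10 dequeues):
  [1] u=0 | in ⊥ | out [2,3] | ==
  [2] u=1 | in ⊥ | out [1,3] | ==
  [3] u=2 | in [-1,3] | out [-1,3] | prev ⊥ | push {}
  [4] u=3 | in [-1,3] | out [-3,-1] | prev [-3,-2] | push {}
  [5] u=4 | in [1,3] | out [-1,3] | prev [-1,2] | push {2}
  [6] u=5 | in [-1,3] | out [-3,3] | prev [-3,1] | push {}
  [7] u=6 | in [-3,3] | out [-3,3] | prev ⊥ | push {4}
  [8] u=7 | in ⊥ | out [-1,3] | ==
  [9] u=2 | in [-1,3] | out [-1,3] | ==
  [10] u=4 | in [-3,3] | out [-1,3] | ==

Converged values:
  [0] [2,3]
  [1] [1,3]
  [2] [-1,3]
  [3] [-3,-1]
  [4] [-1,3]
  [5] [-3,3]
  [6] [-3,3]
  [7] [-1,3]

10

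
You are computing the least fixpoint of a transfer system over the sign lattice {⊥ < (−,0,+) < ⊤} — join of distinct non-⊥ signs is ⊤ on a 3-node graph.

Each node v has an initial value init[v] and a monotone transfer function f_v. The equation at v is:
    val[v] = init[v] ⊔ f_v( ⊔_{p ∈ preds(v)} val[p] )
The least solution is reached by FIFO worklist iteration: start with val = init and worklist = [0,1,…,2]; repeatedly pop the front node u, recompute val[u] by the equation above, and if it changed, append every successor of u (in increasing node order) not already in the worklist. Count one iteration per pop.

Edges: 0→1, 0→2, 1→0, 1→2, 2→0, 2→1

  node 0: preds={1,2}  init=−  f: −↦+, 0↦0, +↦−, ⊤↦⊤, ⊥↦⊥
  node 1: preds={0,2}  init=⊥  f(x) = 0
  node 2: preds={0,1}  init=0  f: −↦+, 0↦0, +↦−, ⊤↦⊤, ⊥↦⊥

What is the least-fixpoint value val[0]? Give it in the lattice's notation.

Iteration log — 5 steps:
  step 1. node 0  ⊔preds=0  new=⊤  old=−  +wl: 
  step 2. node 1  ⊔preds=⊤  new=0  old=⊥  +wl: 0
  step 3. node 2  ⊔preds=⊤  new=⊤  old=0  +wl: 1
  step 4. node 0  ⊔preds=⊤  new=⊤  stable
  step 5. node 1  ⊔preds=⊤  new=0  stable

Least fixpoint reached:
  node 0: ⊤
  node 1: 0
  node 2: ⊤

⊤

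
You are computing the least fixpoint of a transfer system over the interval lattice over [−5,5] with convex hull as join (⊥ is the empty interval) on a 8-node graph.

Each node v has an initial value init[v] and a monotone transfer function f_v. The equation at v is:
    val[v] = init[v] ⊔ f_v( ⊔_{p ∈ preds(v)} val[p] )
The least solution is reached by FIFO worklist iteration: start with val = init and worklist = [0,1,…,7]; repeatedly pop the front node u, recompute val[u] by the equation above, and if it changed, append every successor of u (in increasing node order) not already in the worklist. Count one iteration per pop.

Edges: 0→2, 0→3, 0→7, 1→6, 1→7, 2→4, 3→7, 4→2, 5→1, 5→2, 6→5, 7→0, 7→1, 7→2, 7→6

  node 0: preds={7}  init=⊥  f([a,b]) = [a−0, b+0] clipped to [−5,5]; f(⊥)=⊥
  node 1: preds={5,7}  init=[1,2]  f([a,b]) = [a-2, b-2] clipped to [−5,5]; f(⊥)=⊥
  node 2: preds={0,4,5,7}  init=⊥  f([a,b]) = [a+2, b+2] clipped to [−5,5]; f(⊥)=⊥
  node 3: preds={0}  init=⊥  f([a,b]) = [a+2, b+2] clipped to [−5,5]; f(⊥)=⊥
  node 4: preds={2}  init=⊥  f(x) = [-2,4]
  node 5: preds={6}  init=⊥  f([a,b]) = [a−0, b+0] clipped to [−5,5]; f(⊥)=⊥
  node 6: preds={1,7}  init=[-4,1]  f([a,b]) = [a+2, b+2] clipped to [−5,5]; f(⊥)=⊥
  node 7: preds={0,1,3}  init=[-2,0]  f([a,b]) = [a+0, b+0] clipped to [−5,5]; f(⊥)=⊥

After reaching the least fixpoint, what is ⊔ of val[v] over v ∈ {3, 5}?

Iteration log — 39 steps:
  step 1. node 0  ⊔preds=[-2,0]  new=[-2,0]  old=⊥  +wl: 
  step 2. node 1  ⊔preds=[-2,0]  new=[-4,2]  old=[1,2]  +wl: 
  step 3. node 2  ⊔preds=[-2,0]  new=[0,2]  old=⊥  +wl: 
  step 4. node 3  ⊔preds=[-2,0]  new=[0,2]  old=⊥  +wl: 
  step 5. node 4  ⊔preds=[0,2]  new=[-2,4]  old=⊥  +wl: 2
  step 6. node 5  ⊔preds=[-4,1]  new=[-4,1]  old=⊥  +wl: 1
  step 7. node 6  ⊔preds=[-4,2]  new=[-4,4]  old=[-4,1]  +wl: 5
  step 8. node 7  ⊔preds=[-4,2]  new=[-4,2]  old=[-2,0]  +wl: 0,6
  step 9. node 2  ⊔preds=[-4,4]  new=[-2,5]  old=[0,2]  +wl: 4
  step 10. node 1  ⊔preds=[-4,2]  new=[-5,2]  old=[-4,2]  +wl: 7
  step 11. node 5  ⊔preds=[-4,4]  new=[-4,4]  old=[-4,1]  +wl: 1,2
  step 12. node 0  ⊔preds=[-4,2]  new=[-4,2]  old=[-2,0]  +wl: 3
  step 13. node 6  ⊔preds=[-5,2]  new=[-4,4]  stable
  step 14. node 4  ⊔preds=[-2,5]  new=[-2,4]  stable
  step 15. node 7  ⊔preds=[-5,2]  new=[-5,2]  old=[-4,2]  +wl: 0,6
  step 16. node 1  ⊔preds=[-5,4]  new=[-5,2]  stable
  step 17. node 2  ⊔preds=[-5,4]  new=[-3,5]  old=[-2,5]  +wl: 4
  step 18. node 3  ⊔preds=[-4,2]  new=[-2,4]  old=[0,2]  +wl: 7
  step 19. node 0  ⊔preds=[-5,2]  new=[-5,2]  old=[-4,2]  +wl: 2,3
  step 20. node 6  ⊔preds=[-5,2]  new=[-4,4]  stable
  step 21. node 4  ⊔preds=[-3,5]  new=[-2,4]  stable
  step 22. node 7  ⊔preds=[-5,4]  new=[-5,4]  old=[-5,2]  +wl: 0,1,6
  step 23. node 2  ⊔preds=[-5,4]  new=[-3,5]  stable
  step 24. node 3  ⊔preds=[-5,2]  new=[-3,4]  old=[-2,4]  +wl: 7
  step 25. node 0  ⊔preds=[-5,4]  new=[-5,4]  old=[-5,2]  +wl: 2,3
  step 26. node 1  ⊔preds=[-5,4]  new=[-5,2]  stable
  step 27. node 6  ⊔preds=[-5,4]  new=[-4,5]  old=[-4,4]  +wl: 5
  step 28. node 7  ⊔preds=[-5,4]  new=[-5,4]  stable
  step 29. node 2  ⊔preds=[-5,4]  new=[-3,5]  stable
  step 30. node 3  ⊔preds=[-5,4]  new=[-3,5]  old=[-3,4]  +wl: 7
  step 31. node 5  ⊔preds=[-4,5]  new=[-4,5]  old=[-4,4]  +wl: 1,2
  step 32. node 7  ⊔preds=[-5,5]  new=[-5,5]  old=[-5,4]  +wl: 0,6
  step 33. node 1  ⊔preds=[-5,5]  new=[-5,3]  old=[-5,2]  +wl: 7
  step 34. node 2  ⊔preds=[-5,5]  new=[-3,5]  stable
  step 35. node 0  ⊔preds=[-5,5]  new=[-5,5]  old=[-5,4]  +wl: 2,3
  step 36. node 6  ⊔preds=[-5,5]  new=[-4,5]  stable
  step 37. node 7  ⊔preds=[-5,5]  new=[-5,5]  stable
  step 38. node 2  ⊔preds=[-5,5]  new=[-3,5]  stable
  step 39. node 3  ⊔preds=[-5,5]  new=[-3,5]  stable

Least fixpoint reached:
  node 0: [-5,5]
  node 1: [-5,3]
  node 2: [-3,5]
  node 3: [-3,5]
  node 4: [-2,4]
  node 5: [-4,5]
  node 6: [-4,5]
  node 7: [-5,5]

[-4,5]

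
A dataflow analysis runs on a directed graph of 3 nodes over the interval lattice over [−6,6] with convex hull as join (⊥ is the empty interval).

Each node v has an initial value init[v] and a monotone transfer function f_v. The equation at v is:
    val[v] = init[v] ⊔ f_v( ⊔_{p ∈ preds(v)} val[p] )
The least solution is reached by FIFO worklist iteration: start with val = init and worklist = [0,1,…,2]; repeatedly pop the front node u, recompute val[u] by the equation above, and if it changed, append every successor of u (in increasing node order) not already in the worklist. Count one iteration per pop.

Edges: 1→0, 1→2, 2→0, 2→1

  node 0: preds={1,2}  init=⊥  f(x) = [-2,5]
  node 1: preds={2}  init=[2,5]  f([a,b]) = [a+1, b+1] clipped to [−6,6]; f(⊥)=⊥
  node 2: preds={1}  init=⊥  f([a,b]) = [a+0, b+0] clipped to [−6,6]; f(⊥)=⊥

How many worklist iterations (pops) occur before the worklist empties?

9

Iteration log — 9 steps:
  step 1. node 0  ⊔preds=[2,5]  new=[-2,5]  old=⊥  +wl: 
  step 2. node 1  ⊔preds=⊥  new=[2,5]  stable
  step 3. node 2  ⊔preds=[2,5]  new=[2,5]  old=⊥  +wl: 0,1
  step 4. node 0  ⊔preds=[2,5]  new=[-2,5]  stable
  step 5. node 1  ⊔preds=[2,5]  new=[2,6]  old=[2,5]  +wl: 0,2
  step 6. node 0  ⊔preds=[2,6]  new=[-2,5]  stable
  step 7. node 2  ⊔preds=[2,6]  new=[2,6]  old=[2,5]  +wl: 0,1
  step 8. node 0  ⊔preds=[2,6]  new=[-2,5]  stable
  step 9. node 1  ⊔preds=[2,6]  new=[2,6]  stable

Least fixpoint reached:
  node 0: [-2,5]
  node 1: [2,6]
  node 2: [2,6]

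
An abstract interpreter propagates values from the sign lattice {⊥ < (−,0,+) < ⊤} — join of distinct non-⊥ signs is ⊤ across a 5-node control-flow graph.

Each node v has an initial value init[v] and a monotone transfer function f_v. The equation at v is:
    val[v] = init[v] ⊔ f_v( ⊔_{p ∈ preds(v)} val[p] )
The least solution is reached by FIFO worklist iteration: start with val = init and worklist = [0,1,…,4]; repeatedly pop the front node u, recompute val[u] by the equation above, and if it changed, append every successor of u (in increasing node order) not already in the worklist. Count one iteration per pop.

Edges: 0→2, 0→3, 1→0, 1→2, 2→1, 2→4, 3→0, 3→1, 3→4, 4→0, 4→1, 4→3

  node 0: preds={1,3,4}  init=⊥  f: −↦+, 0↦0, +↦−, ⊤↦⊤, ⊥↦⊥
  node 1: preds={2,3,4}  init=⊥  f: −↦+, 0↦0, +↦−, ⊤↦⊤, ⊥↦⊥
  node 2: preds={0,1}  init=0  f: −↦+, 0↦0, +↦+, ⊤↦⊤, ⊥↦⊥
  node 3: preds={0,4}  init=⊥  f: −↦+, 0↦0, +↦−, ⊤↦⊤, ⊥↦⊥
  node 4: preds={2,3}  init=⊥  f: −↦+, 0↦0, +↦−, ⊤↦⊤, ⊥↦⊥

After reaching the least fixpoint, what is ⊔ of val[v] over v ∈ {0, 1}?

0

Worklist (12 pops):
  #1 pop 0: in=⊥ → ⊥ (no change)
  #2 pop 1: in=0 → 0 (was ⊥); enqueue [0]
  #3 pop 2: in=0 → 0 (no change)
  #4 pop 3: in=⊥ → ⊥ (no change)
  #5 pop 4: in=0 → 0 (was ⊥); enqueue [1,3]
  #6 pop 0: in=0 → 0 (was ⊥); enqueue [2]
  #7 pop 1: in=0 → 0 (no change)
  #8 pop 3: in=0 → 0 (was ⊥); enqueue [0,1,4]
  #9 pop 2: in=0 → 0 (no change)
  #10 pop 0: in=0 → 0 (no change)
  #11 pop 1: in=0 → 0 (no change)
  #12 pop 4: in=0 → 0 (no change)

Fixpoint:
  val[0] = 0
  val[1] = 0
  val[2] = 0
  val[3] = 0
  val[4] = 0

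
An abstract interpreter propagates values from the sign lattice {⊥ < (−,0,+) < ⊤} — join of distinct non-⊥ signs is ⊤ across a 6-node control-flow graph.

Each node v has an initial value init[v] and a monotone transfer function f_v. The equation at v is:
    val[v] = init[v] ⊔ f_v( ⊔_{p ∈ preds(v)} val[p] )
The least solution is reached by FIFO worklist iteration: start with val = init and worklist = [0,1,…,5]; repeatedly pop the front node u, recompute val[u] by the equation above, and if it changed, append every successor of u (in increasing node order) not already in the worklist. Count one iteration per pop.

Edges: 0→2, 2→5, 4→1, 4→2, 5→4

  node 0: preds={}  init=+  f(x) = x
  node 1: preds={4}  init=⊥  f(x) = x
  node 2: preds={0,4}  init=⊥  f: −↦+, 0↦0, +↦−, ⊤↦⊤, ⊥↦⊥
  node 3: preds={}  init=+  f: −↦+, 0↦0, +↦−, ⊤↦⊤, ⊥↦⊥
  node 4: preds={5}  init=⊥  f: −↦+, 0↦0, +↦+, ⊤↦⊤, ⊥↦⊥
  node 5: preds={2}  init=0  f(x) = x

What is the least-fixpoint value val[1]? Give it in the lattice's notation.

Iteration log — 12 steps:
  step 1. node 0  ⊔preds=⊥  new=+  stable
  step 2. node 1  ⊔preds=⊥  new=⊥  stable
  step 3. node 2  ⊔preds=+  new=−  old=⊥  +wl: 
  step 4. node 3  ⊔preds=⊥  new=+  stable
  step 5. node 4  ⊔preds=0  new=0  old=⊥  +wl: 1,2
  step 6. node 5  ⊔preds=−  new=⊤  old=0  +wl: 4
  step 7. node 1  ⊔preds=0  new=0  old=⊥  +wl: 
  step 8. node 2  ⊔preds=⊤  new=⊤  old=−  +wl: 5
  step 9. node 4  ⊔preds=⊤  new=⊤  old=0  +wl: 1,2
  step 10. node 5  ⊔preds=⊤  new=⊤  stable
  step 11. node 1  ⊔preds=⊤  new=⊤  old=0  +wl: 
  step 12. node 2  ⊔preds=⊤  new=⊤  stable

Least fixpoint reached:
  node 0: +
  node 1: ⊤
  node 2: ⊤
  node 3: +
  node 4: ⊤
  node 5: ⊤

⊤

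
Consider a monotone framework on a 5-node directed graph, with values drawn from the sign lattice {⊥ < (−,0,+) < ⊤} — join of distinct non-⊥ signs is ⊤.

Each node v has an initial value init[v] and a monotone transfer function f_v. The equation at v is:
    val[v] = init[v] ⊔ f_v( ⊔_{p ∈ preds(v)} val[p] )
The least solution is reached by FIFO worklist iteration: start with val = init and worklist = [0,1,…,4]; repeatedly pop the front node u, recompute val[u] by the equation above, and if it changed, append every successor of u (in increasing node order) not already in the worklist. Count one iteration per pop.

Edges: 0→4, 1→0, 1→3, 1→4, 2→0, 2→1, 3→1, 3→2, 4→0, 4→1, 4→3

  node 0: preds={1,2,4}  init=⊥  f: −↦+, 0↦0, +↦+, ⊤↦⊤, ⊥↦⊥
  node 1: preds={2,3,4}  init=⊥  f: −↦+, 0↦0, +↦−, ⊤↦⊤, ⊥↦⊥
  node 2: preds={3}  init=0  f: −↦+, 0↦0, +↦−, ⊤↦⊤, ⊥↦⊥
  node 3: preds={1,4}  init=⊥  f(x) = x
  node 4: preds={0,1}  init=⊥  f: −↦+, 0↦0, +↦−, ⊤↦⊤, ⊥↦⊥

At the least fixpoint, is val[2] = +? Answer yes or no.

no

Worklist (9 pops):
  #1 pop 0: in=0 → 0 (was ⊥); enqueue []
  #2 pop 1: in=0 → 0 (was ⊥); enqueue [0]
  #3 pop 2: in=⊥ → 0 (no change)
  #4 pop 3: in=0 → 0 (was ⊥); enqueue [1,2]
  #5 pop 4: in=0 → 0 (was ⊥); enqueue [3]
  #6 pop 0: in=0 → 0 (no change)
  #7 pop 1: in=0 → 0 (no change)
  #8 pop 2: in=0 → 0 (no change)
  #9 pop 3: in=0 → 0 (no change)

Fixpoint:
  val[0] = 0
  val[1] = 0
  val[2] = 0
  val[3] = 0
  val[4] = 0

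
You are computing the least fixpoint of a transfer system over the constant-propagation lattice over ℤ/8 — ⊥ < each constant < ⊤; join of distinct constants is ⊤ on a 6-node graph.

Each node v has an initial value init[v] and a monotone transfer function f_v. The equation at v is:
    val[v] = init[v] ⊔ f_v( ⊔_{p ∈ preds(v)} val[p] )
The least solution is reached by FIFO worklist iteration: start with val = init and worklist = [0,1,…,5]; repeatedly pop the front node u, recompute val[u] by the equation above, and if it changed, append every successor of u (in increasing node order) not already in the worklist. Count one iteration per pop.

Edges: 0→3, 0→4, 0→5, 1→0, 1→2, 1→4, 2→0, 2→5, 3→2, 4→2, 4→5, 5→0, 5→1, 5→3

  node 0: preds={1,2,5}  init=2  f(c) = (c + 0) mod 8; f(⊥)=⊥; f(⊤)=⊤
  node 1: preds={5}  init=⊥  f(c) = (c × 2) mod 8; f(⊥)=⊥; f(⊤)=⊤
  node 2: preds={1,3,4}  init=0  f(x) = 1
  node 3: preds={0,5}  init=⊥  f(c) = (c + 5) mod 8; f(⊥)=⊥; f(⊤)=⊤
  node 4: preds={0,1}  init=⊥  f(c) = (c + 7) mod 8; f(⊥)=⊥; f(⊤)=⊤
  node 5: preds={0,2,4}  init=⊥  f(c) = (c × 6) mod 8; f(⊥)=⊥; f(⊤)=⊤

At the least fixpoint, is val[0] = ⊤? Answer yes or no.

yes

Worklist (13 pops):
  #1 pop 0: in=0 → ⊤ (was 2); enqueue []
  #2 pop 1: in=⊥ → ⊥ (no change)
  #3 pop 2: in=⊥ → ⊤ (was 0); enqueue [0]
  #4 pop 3: in=⊤ → ⊤ (was ⊥); enqueue [2]
  #5 pop 4: in=⊤ → ⊤ (was ⊥); enqueue []
  #6 pop 5: in=⊤ → ⊤ (was ⊥); enqueue [1,3]
  #7 pop 0: in=⊤ → ⊤ (no change)
  #8 pop 2: in=⊤ → ⊤ (no change)
  #9 pop 1: in=⊤ → ⊤ (was ⊥); enqueue [0,2,4]
  #10 pop 3: in=⊤ → ⊤ (no change)
  #11 pop 0: in=⊤ → ⊤ (no change)
  #12 pop 2: in=⊤ → ⊤ (no change)
  #13 pop 4: in=⊤ → ⊤ (no change)

Fixpoint:
  val[0] = ⊤
  val[1] = ⊤
  val[2] = ⊤
  val[3] = ⊤
  val[4] = ⊤
  val[5] = ⊤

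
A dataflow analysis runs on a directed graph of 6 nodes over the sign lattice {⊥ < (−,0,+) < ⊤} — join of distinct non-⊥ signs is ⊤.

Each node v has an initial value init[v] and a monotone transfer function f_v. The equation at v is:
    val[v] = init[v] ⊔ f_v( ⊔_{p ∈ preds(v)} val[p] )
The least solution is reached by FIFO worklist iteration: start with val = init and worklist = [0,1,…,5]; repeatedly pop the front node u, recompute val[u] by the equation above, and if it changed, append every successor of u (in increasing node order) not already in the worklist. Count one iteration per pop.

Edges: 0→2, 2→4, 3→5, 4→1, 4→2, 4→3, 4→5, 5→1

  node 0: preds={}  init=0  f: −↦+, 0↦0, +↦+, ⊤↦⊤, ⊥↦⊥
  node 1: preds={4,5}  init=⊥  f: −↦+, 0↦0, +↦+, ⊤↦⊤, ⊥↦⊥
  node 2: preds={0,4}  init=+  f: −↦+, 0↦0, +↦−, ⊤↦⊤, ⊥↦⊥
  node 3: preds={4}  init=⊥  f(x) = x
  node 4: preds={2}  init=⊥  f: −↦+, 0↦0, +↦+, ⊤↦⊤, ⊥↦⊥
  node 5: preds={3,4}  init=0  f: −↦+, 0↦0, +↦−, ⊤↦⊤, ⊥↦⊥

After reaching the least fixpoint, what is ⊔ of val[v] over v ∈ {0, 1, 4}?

Iteration log — 10 steps:
  step 1. node 0  ⊔preds=⊥  new=0  stable
  step 2. node 1  ⊔preds=0  new=0  old=⊥  +wl: 
  step 3. node 2  ⊔preds=0  new=⊤  old=+  +wl: 
  step 4. node 3  ⊔preds=⊥  new=⊥  stable
  step 5. node 4  ⊔preds=⊤  new=⊤  old=⊥  +wl: 1,2,3
  step 6. node 5  ⊔preds=⊤  new=⊤  old=0  +wl: 
  step 7. node 1  ⊔preds=⊤  new=⊤  old=0  +wl: 
  step 8. node 2  ⊔preds=⊤  new=⊤  stable
  step 9. node 3  ⊔preds=⊤  new=⊤  old=⊥  +wl: 5
  step 10. node 5  ⊔preds=⊤  new=⊤  stable

Least fixpoint reached:
  node 0: 0
  node 1: ⊤
  node 2: ⊤
  node 3: ⊤
  node 4: ⊤
  node 5: ⊤

⊤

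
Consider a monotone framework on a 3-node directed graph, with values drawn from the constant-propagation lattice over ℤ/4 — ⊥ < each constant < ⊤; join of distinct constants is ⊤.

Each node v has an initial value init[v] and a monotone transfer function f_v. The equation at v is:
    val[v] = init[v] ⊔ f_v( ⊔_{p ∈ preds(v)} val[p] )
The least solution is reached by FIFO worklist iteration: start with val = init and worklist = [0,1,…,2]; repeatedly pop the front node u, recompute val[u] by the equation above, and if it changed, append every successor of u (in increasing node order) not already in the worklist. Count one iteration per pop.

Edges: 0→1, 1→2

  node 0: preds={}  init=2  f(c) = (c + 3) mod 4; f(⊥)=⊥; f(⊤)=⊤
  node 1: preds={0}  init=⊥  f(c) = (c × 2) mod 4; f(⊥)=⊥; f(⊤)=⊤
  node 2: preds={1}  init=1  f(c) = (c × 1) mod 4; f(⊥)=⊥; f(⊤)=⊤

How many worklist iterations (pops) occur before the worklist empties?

Trace (3 dequeues):
  [1] u=0 | in ⊥ | out 2 | ==
  [2] u=1 | in 2 | out 0 | prev ⊥ | push {}
  [3] u=2 | in 0 | out ⊤ | prev 1 | push {}

Converged values:
  [0] 2
  [1] 0
  [2] ⊤

3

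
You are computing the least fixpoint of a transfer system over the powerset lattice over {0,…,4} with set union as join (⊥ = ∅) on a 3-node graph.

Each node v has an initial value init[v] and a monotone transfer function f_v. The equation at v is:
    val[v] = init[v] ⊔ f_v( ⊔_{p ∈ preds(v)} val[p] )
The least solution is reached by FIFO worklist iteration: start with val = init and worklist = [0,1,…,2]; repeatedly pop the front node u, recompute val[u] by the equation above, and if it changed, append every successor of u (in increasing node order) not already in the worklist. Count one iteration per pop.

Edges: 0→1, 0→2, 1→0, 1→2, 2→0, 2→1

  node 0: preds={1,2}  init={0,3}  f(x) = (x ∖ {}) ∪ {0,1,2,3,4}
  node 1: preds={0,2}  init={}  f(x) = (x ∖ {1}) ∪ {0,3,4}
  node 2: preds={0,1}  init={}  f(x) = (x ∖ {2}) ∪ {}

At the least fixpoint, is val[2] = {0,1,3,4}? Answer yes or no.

Trace (5 dequeues):
  [1] u=0 | in {} | out {0,1,2,3,4} | prev {0,3} | push {}
  [2] u=1 | in {0,1,2,3,4} | out {0,2,3,4} | prev {} | push {0}
  [3] u=2 | in {0,1,2,3,4} | out {0,1,3,4} | prev {} | push {1}
  [4] u=0 | in {0,1,2,3,4} | out {0,1,2,3,4} | ==
  [5] u=1 | in {0,1,2,3,4} | out {0,2,3,4} | ==

Converged values:
  [0] {0,1,2,3,4}
  [1] {0,2,3,4}
  [2] {0,1,3,4}

yes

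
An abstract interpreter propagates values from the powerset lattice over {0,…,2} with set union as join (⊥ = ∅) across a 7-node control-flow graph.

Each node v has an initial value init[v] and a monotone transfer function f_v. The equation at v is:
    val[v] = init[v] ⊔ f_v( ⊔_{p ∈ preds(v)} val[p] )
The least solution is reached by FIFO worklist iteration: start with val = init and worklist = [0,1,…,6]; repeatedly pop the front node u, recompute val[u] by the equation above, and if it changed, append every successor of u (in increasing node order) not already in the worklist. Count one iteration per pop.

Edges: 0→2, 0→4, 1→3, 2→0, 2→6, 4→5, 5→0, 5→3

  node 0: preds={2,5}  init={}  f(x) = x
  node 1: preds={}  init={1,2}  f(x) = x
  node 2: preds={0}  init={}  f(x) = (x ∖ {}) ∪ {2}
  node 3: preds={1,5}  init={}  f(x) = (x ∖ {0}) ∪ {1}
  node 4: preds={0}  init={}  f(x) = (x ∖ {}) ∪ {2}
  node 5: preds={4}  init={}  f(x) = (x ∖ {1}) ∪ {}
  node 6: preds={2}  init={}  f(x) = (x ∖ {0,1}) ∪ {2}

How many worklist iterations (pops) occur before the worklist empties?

Worklist (11 pops):
  #1 pop 0: in={} → {} (no change)
  #2 pop 1: in={} → {1,2} (no change)
  #3 pop 2: in={} → {2} (was {}); enqueue [0]
  #4 pop 3: in={1,2} → {1,2} (was {}); enqueue []
  #5 pop 4: in={} → {2} (was {}); enqueue []
  #6 pop 5: in={2} → {2} (was {}); enqueue [3]
  #7 pop 6: in={2} → {2} (was {}); enqueue []
  #8 pop 0: in={2} → {2} (was {}); enqueue [2,4]
  #9 pop 3: in={1,2} → {1,2} (no change)
  #10 pop 2: in={2} → {2} (no change)
  #11 pop 4: in={2} → {2} (no change)

Fixpoint:
  val[0] = {2}
  val[1] = {1,2}
  val[2] = {2}
  val[3] = {1,2}
  val[4] = {2}
  val[5] = {2}
  val[6] = {2}

11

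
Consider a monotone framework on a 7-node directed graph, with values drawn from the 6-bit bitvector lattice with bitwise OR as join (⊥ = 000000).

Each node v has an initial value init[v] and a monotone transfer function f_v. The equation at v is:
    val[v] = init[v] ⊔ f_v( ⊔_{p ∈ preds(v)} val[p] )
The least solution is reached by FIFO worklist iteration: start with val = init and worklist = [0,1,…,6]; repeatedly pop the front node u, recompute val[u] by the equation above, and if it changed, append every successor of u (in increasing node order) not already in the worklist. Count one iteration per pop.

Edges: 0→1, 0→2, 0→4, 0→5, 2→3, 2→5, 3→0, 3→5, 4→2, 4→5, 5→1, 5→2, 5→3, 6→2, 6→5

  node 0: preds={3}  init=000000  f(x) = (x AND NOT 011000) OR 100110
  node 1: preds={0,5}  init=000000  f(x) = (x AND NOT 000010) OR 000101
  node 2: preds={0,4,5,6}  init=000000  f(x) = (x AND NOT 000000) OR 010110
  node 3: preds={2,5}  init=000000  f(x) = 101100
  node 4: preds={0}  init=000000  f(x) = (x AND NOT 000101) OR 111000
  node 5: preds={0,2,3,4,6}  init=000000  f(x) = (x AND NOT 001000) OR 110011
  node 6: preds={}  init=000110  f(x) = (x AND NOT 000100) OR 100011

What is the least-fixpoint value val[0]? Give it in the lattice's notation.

100110

Trace (12 dequeues):
  [1] u=0 | in 000000 | out 100110 | prev 000000 | push {}
  [2] u=1 | in 100110 | out 100101 | prev 000000 | push {}
  [3] u=2 | in 100110 | out 110110 | prev 000000 | push {}
  [4] u=3 | in 110110 | out 101100 | prev 000000 | push {0}
  [5] u=4 | in 100110 | out 111010 | prev 000000 | push {2}
  [6] u=5 | in 111110 | out 110111 | prev 000000 | push {1,3}
  [7] u=6 | in 000000 | out 100111 | prev 000110 | push {5}
  [8] u=0 | in 101100 | out 100110 | ==
  [9] u=2 | in 111111 | out 111111 | prev 110110 | push {}
  [10] u=1 | in 110111 | out 110101 | prev 100101 | push {}
  [11] u=3 | in 111111 | out 101100 | ==
  [12] u=5 | in 111111 | out 110111 | ==

Converged values:
  [0] 100110
  [1] 110101
  [2] 111111
  [3] 101100
  [4] 111010
  [5] 110111
  [6] 100111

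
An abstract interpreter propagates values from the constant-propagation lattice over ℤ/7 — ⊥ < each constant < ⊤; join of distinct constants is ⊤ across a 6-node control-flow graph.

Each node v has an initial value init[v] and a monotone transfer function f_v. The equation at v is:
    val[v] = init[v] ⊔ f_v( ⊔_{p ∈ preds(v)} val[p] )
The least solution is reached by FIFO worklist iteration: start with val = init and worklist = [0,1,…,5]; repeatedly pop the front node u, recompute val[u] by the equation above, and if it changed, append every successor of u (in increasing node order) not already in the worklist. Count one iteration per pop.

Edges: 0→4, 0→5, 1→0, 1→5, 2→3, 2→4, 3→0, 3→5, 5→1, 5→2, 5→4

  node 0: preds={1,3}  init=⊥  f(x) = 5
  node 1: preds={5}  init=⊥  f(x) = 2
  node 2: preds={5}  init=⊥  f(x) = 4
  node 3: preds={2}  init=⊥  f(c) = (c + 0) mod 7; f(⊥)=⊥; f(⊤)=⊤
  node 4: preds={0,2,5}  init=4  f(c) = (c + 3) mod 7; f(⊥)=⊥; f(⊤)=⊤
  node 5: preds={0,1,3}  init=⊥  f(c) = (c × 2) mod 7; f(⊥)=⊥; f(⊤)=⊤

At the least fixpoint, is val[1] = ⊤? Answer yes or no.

Worklist (10 pops):
  #1 pop 0: in=⊥ → 5 (was ⊥); enqueue []
  #2 pop 1: in=⊥ → 2 (was ⊥); enqueue [0]
  #3 pop 2: in=⊥ → 4 (was ⊥); enqueue []
  #4 pop 3: in=4 → 4 (was ⊥); enqueue []
  #5 pop 4: in=⊤ → ⊤ (was 4); enqueue []
  #6 pop 5: in=⊤ → ⊤ (was ⊥); enqueue [1,2,4]
  #7 pop 0: in=⊤ → 5 (no change)
  #8 pop 1: in=⊤ → 2 (no change)
  #9 pop 2: in=⊤ → 4 (no change)
  #10 pop 4: in=⊤ → ⊤ (no change)

Fixpoint:
  val[0] = 5
  val[1] = 2
  val[2] = 4
  val[3] = 4
  val[4] = ⊤
  val[5] = ⊤

no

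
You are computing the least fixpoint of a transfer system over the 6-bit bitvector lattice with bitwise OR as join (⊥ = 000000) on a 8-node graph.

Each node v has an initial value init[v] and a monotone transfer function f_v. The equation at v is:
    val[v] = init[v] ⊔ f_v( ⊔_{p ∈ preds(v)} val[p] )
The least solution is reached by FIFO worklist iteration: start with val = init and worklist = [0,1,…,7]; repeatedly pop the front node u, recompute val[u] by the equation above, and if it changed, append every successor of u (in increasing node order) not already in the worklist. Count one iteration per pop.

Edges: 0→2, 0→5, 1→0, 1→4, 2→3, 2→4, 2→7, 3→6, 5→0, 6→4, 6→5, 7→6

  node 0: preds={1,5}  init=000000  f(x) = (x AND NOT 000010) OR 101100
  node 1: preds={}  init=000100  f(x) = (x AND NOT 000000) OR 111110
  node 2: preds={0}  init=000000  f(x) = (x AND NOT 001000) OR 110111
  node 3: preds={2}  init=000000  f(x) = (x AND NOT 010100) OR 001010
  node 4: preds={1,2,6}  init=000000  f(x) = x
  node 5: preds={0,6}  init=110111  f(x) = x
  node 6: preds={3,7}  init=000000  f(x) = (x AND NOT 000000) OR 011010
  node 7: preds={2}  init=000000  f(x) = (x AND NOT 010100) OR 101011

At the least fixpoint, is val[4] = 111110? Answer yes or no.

Trace (12 dequeues):
  [1] u=0 | in 110111 | out 111101 | prev 000000 | push {}
  [2] u=1 | in 000000 | out 111110 | prev 000100 | push {0}
  [3] u=2 | in 111101 | out 110111 | prev 000000 | push {}
  [4] u=3 | in 110111 | out 101011 | prev 000000 | push {}
  [5] u=4 | in 111111 | out 111111 | prev 000000 | push {}
  [6] u=5 | in 111101 | out 111111 | prev 110111 | push {}
  [7] u=6 | in 101011 | out 111011 | prev 000000 | push {4,5}
  [8] u=7 | in 110111 | out 101011 | prev 000000 | push {6}
  [9] u=0 | in 111111 | out 111101 | ==
  [10] u=4 | in 111111 | out 111111 | ==
  [11] u=5 | in 111111 | out 111111 | ==
  [12] u=6 | in 101011 | out 111011 | ==

Converged values:
  [0] 111101
  [1] 111110
  [2] 110111
  [3] 101011
  [4] 111111
  [5] 111111
  [6] 111011
  [7] 101011

no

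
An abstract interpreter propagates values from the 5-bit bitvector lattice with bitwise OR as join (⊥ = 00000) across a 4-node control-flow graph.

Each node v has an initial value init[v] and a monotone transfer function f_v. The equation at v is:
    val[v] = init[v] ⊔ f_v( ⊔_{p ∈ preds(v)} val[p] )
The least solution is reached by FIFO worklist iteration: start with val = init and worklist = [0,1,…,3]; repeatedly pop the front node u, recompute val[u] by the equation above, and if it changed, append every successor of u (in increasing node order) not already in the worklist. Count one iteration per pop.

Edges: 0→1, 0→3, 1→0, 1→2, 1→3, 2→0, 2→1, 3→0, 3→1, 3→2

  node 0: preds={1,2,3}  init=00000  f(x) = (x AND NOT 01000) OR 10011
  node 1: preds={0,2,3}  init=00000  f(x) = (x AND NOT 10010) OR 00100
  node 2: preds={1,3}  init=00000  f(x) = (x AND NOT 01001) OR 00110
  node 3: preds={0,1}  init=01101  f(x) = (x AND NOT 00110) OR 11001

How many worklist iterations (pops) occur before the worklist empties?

9

Iteration log — 9 steps:
  step 1. node 0  ⊔preds=01101  new=10111  old=00000  +wl: 
  step 2. node 1  ⊔preds=11111  new=01101  old=00000  +wl: 0
  step 3. node 2  ⊔preds=01101  new=00110  old=00000  +wl: 1
  step 4. node 3  ⊔preds=11111  new=11101  old=01101  +wl: 2
  step 5. node 0  ⊔preds=11111  new=10111  stable
  step 6. node 1  ⊔preds=11111  new=01101  stable
  step 7. node 2  ⊔preds=11101  new=10110  old=00110  +wl: 0,1
  step 8. node 0  ⊔preds=11111  new=10111  stable
  step 9. node 1  ⊔preds=11111  new=01101  stable

Least fixpoint reached:
  node 0: 10111
  node 1: 01101
  node 2: 10110
  node 3: 11101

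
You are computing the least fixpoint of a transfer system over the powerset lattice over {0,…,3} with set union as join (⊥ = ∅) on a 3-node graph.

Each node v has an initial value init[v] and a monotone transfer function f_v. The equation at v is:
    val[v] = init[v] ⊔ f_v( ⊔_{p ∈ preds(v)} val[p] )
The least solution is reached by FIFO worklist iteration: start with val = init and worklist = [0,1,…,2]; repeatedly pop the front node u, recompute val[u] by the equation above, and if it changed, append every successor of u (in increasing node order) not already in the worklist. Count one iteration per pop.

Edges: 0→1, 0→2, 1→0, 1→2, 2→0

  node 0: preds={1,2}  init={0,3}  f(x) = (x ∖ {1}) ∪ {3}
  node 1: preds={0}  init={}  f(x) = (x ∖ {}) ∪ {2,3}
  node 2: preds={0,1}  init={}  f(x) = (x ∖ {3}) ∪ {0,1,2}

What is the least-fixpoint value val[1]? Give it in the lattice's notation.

Worklist (6 pops):
  #1 pop 0: in={} → {0,3} (no change)
  #2 pop 1: in={0,3} → {0,2,3} (was {}); enqueue [0]
  #3 pop 2: in={0,2,3} → {0,1,2} (was {}); enqueue []
  #4 pop 0: in={0,1,2,3} → {0,2,3} (was {0,3}); enqueue [1,2]
  #5 pop 1: in={0,2,3} → {0,2,3} (no change)
  #6 pop 2: in={0,2,3} → {0,1,2} (no change)

Fixpoint:
  val[0] = {0,2,3}
  val[1] = {0,2,3}
  val[2] = {0,1,2}

{0,2,3}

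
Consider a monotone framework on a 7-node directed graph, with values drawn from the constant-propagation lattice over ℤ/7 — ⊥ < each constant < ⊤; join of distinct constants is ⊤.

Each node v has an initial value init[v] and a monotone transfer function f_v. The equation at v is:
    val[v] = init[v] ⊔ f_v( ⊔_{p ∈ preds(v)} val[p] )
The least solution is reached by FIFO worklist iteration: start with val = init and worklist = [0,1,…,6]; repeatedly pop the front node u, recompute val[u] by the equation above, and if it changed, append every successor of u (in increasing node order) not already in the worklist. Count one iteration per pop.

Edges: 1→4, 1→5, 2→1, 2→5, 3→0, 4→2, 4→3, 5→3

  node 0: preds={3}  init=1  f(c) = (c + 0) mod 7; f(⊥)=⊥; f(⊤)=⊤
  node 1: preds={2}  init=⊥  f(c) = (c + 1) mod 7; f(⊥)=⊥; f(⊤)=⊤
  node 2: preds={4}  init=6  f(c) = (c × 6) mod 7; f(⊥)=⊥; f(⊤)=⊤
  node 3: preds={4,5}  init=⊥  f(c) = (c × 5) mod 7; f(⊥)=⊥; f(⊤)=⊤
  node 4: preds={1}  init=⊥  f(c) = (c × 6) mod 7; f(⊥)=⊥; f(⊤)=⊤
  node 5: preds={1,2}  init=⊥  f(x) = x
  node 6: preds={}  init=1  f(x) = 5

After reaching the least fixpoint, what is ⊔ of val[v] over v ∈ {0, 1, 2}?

⊤

Worklist (15 pops):
  #1 pop 0: in=⊥ → 1 (no change)
  #2 pop 1: in=6 → 0 (was ⊥); enqueue []
  #3 pop 2: in=⊥ → 6 (no change)
  #4 pop 3: in=⊥ → ⊥ (no change)
  #5 pop 4: in=0 → 0 (was ⊥); enqueue [2,3]
  #6 pop 5: in=⊤ → ⊤ (was ⊥); enqueue []
  #7 pop 6: in=⊥ → ⊤ (was 1); enqueue []
  #8 pop 2: in=0 → ⊤ (was 6); enqueue [1,5]
  #9 pop 3: in=⊤ → ⊤ (was ⊥); enqueue [0]
  #10 pop 1: in=⊤ → ⊤ (was 0); enqueue [4]
  #11 pop 5: in=⊤ → ⊤ (no change)
  #12 pop 0: in=⊤ → ⊤ (was 1); enqueue []
  #13 pop 4: in=⊤ → ⊤ (was 0); enqueue [2,3]
  #14 pop 2: in=⊤ → ⊤ (no change)
  #15 pop 3: in=⊤ → ⊤ (no change)

Fixpoint:
  val[0] = ⊤
  val[1] = ⊤
  val[2] = ⊤
  val[3] = ⊤
  val[4] = ⊤
  val[5] = ⊤
  val[6] = ⊤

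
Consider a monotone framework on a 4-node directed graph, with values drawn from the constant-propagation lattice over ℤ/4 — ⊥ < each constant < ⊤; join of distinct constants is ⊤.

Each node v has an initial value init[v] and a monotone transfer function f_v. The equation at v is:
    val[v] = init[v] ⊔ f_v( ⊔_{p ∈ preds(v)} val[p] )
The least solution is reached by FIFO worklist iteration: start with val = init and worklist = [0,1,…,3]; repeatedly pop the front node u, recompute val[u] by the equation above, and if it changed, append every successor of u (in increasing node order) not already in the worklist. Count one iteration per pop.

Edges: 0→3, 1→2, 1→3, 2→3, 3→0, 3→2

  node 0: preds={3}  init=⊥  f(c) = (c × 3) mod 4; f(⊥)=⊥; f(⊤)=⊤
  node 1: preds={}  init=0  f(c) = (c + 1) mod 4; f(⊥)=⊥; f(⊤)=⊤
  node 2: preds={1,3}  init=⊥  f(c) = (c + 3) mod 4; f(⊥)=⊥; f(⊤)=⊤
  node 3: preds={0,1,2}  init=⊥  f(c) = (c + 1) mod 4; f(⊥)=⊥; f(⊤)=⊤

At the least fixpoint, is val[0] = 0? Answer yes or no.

Iteration log — 7 steps:
  step 1. node 0  ⊔preds=⊥  new=⊥  stable
  step 2. node 1  ⊔preds=⊥  new=0  stable
  step 3. node 2  ⊔preds=0  new=3  old=⊥  +wl: 
  step 4. node 3  ⊔preds=⊤  new=⊤  old=⊥  +wl: 0,2
  step 5. node 0  ⊔preds=⊤  new=⊤  old=⊥  +wl: 3
  step 6. node 2  ⊔preds=⊤  new=⊤  old=3  +wl: 
  step 7. node 3  ⊔preds=⊤  new=⊤  stable

Least fixpoint reached:
  node 0: ⊤
  node 1: 0
  node 2: ⊤
  node 3: ⊤

no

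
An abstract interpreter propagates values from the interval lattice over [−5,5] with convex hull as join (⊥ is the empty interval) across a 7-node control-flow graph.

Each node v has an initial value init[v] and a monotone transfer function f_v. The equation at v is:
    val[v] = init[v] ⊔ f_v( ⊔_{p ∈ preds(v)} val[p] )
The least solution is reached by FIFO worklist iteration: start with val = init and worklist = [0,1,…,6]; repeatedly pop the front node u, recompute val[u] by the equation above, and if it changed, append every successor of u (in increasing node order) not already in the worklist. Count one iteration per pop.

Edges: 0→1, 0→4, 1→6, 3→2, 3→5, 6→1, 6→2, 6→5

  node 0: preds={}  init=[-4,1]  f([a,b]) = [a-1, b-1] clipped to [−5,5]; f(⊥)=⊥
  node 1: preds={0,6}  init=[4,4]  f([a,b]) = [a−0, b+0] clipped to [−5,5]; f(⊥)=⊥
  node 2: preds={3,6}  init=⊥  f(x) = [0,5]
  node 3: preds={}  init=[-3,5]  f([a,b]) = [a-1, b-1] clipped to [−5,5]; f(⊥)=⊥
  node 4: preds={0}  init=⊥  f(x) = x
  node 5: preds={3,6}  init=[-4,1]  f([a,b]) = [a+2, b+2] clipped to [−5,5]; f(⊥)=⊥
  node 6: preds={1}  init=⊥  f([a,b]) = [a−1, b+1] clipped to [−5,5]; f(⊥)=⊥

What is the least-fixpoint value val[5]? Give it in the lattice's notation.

Iteration log — 11 steps:
  step 1. node 0  ⊔preds=⊥  new=[-4,1]  stable
  step 2. node 1  ⊔preds=[-4,1]  new=[-4,4]  old=[4,4]  +wl: 
  step 3. node 2  ⊔preds=[-3,5]  new=[0,5]  old=⊥  +wl: 
  step 4. node 3  ⊔preds=⊥  new=[-3,5]  stable
  step 5. node 4  ⊔preds=[-4,1]  new=[-4,1]  old=⊥  +wl: 
  step 6. node 5  ⊔preds=[-3,5]  new=[-4,5]  old=[-4,1]  +wl: 
  step 7. node 6  ⊔preds=[-4,4]  new=[-5,5]  old=⊥  +wl: 1,2,5
  step 8. node 1  ⊔preds=[-5,5]  new=[-5,5]  old=[-4,4]  +wl: 6
  step 9. node 2  ⊔preds=[-5,5]  new=[0,5]  stable
  step 10. node 5  ⊔preds=[-5,5]  new=[-4,5]  stable
  step 11. node 6  ⊔preds=[-5,5]  new=[-5,5]  stable

Least fixpoint reached:
  node 0: [-4,1]
  node 1: [-5,5]
  node 2: [0,5]
  node 3: [-3,5]
  node 4: [-4,1]
  node 5: [-4,5]
  node 6: [-5,5]

[-4,5]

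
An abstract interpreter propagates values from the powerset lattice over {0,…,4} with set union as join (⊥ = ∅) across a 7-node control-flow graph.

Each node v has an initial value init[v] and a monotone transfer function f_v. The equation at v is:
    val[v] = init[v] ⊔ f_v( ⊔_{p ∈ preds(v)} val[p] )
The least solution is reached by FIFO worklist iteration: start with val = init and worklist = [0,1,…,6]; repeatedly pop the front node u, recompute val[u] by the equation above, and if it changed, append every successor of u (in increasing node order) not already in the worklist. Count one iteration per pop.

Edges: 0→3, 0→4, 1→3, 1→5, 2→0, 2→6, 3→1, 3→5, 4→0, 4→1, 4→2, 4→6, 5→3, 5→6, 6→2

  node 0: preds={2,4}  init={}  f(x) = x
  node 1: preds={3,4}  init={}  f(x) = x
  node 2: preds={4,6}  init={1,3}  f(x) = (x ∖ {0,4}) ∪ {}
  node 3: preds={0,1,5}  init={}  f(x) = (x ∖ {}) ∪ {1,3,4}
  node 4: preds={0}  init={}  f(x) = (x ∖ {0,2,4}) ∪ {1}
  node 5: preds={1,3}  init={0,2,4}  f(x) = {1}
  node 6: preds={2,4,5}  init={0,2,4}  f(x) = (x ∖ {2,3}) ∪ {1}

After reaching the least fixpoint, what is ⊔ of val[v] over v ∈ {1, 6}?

Trace (13 dequeues):
  [1] u=0 | in {1,3} | out {1,3} | prev {} | push {}
  [2] u=1 | in {} | out {} | ==
  [3] u=2 | in {0,2,4} | out {1,2,3} | prev {1,3} | push {0}
  [4] u=3 | in {0,1,2,3,4} | out {0,1,2,3,4} | prev {} | push {1}
  [5] u=4 | in {1,3} | out {1,3} | prev {} | push {2}
  [6] u=5 | in {0,1,2,3,4} | out {0,1,2,4} | prev {0,2,4} | push {3}
  [7] u=6 | in {0,1,2,3,4} | out {0,1,2,4} | prev {0,2,4} | push {}
  [8] u=0 | in {1,2,3} | out {1,2,3} | prev {1,3} | push {4}
  [9] u=1 | in {0,1,2,3,4} | out {0,1,2,3,4} | prev {} | push {5}
  [10] u=2 | in {0,1,2,3,4} | out {1,2,3} | ==
  [11] u=3 | in {0,1,2,3,4} | out {0,1,2,3,4} | ==
  [12] u=4 | in {1,2,3} | out {1,3} | ==
  [13] u=5 | in {0,1,2,3,4} | out {0,1,2,4} | ==

Converged values:
  [0] {1,2,3}
  [1] {0,1,2,3,4}
  [2] {1,2,3}
  [3] {0,1,2,3,4}
  [4] {1,3}
  [5] {0,1,2,4}
  [6] {0,1,2,4}

{0,1,2,3,4}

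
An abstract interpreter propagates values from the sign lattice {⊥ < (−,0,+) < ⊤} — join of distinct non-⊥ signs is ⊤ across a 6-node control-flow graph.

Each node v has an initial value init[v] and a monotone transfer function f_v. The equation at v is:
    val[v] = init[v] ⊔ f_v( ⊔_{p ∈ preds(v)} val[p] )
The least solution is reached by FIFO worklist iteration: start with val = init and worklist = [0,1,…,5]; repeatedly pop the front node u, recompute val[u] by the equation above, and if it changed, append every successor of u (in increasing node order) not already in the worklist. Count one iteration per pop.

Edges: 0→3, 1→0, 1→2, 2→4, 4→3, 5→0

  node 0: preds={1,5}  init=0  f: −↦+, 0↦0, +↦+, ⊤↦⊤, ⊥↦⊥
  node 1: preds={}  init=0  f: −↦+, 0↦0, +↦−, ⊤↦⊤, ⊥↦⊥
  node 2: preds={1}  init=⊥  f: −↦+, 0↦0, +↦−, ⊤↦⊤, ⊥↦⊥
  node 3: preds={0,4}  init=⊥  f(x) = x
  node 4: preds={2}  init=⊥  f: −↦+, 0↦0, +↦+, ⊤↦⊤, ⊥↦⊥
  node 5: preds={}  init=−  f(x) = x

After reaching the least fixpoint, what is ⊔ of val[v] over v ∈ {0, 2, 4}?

⊤

Worklist (7 pops):
  #1 pop 0: in=⊤ → ⊤ (was 0); enqueue []
  #2 pop 1: in=⊥ → 0 (no change)
  #3 pop 2: in=0 → 0 (was ⊥); enqueue []
  #4 pop 3: in=⊤ → ⊤ (was ⊥); enqueue []
  #5 pop 4: in=0 → 0 (was ⊥); enqueue [3]
  #6 pop 5: in=⊥ → − (no change)
  #7 pop 3: in=⊤ → ⊤ (no change)

Fixpoint:
  val[0] = ⊤
  val[1] = 0
  val[2] = 0
  val[3] = ⊤
  val[4] = 0
  val[5] = −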